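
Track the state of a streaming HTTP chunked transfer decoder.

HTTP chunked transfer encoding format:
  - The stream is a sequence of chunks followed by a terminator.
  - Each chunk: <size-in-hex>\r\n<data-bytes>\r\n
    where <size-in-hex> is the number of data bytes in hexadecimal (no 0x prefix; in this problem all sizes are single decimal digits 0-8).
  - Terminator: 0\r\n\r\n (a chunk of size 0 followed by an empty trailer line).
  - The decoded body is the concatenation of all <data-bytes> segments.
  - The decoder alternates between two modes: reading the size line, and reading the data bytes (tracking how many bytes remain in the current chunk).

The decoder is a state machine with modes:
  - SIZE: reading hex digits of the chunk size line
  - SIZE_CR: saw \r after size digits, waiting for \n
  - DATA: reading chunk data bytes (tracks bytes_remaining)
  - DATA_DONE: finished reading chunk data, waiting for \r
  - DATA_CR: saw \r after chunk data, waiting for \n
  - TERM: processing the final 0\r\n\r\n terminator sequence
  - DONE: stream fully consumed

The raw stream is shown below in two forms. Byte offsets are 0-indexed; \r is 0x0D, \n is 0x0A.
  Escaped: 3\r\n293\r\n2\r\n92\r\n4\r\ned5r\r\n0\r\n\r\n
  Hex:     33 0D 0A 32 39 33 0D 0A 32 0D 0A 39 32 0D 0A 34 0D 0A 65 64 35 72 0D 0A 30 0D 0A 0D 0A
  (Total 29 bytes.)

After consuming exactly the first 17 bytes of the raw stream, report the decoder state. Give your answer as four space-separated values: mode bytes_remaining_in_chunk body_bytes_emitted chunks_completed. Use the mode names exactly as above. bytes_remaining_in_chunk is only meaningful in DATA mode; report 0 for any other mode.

Answer: SIZE_CR 0 5 2

Derivation:
Byte 0 = '3': mode=SIZE remaining=0 emitted=0 chunks_done=0
Byte 1 = 0x0D: mode=SIZE_CR remaining=0 emitted=0 chunks_done=0
Byte 2 = 0x0A: mode=DATA remaining=3 emitted=0 chunks_done=0
Byte 3 = '2': mode=DATA remaining=2 emitted=1 chunks_done=0
Byte 4 = '9': mode=DATA remaining=1 emitted=2 chunks_done=0
Byte 5 = '3': mode=DATA_DONE remaining=0 emitted=3 chunks_done=0
Byte 6 = 0x0D: mode=DATA_CR remaining=0 emitted=3 chunks_done=0
Byte 7 = 0x0A: mode=SIZE remaining=0 emitted=3 chunks_done=1
Byte 8 = '2': mode=SIZE remaining=0 emitted=3 chunks_done=1
Byte 9 = 0x0D: mode=SIZE_CR remaining=0 emitted=3 chunks_done=1
Byte 10 = 0x0A: mode=DATA remaining=2 emitted=3 chunks_done=1
Byte 11 = '9': mode=DATA remaining=1 emitted=4 chunks_done=1
Byte 12 = '2': mode=DATA_DONE remaining=0 emitted=5 chunks_done=1
Byte 13 = 0x0D: mode=DATA_CR remaining=0 emitted=5 chunks_done=1
Byte 14 = 0x0A: mode=SIZE remaining=0 emitted=5 chunks_done=2
Byte 15 = '4': mode=SIZE remaining=0 emitted=5 chunks_done=2
Byte 16 = 0x0D: mode=SIZE_CR remaining=0 emitted=5 chunks_done=2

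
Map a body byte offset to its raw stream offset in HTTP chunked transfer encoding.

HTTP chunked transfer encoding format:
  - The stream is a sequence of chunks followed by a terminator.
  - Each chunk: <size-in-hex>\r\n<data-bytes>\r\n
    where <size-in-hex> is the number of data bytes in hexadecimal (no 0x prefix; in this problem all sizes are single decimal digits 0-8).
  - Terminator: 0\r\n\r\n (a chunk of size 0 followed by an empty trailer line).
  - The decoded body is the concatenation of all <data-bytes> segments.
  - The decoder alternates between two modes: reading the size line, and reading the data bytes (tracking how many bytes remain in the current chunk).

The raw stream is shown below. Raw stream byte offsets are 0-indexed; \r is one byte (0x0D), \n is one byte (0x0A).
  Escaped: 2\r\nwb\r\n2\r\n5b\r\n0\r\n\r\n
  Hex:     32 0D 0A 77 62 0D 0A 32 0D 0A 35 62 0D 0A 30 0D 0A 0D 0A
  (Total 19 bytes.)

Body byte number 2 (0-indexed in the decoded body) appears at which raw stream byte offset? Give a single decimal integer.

Answer: 10

Derivation:
Chunk 1: stream[0..1]='2' size=0x2=2, data at stream[3..5]='wb' -> body[0..2], body so far='wb'
Chunk 2: stream[7..8]='2' size=0x2=2, data at stream[10..12]='5b' -> body[2..4], body so far='wb5b'
Chunk 3: stream[14..15]='0' size=0 (terminator). Final body='wb5b' (4 bytes)
Body byte 2 at stream offset 10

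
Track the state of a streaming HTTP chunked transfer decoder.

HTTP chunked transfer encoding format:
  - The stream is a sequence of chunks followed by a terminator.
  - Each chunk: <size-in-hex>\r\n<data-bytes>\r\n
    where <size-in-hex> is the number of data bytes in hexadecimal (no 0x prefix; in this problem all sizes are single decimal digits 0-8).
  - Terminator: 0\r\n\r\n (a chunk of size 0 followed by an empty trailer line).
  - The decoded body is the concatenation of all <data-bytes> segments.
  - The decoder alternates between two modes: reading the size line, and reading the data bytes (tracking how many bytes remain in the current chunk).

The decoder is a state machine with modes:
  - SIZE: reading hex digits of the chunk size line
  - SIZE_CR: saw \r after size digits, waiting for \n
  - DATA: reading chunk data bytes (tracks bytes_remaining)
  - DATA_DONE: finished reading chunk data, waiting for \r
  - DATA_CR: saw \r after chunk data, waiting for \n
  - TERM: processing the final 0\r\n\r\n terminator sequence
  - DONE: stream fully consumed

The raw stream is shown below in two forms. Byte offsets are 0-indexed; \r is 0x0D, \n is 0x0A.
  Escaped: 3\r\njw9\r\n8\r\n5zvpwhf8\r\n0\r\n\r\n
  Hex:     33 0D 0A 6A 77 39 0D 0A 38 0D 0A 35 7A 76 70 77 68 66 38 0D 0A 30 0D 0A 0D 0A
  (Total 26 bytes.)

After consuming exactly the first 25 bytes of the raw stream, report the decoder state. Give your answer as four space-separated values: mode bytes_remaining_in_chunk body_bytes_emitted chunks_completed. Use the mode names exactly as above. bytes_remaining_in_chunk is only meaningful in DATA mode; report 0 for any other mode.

Byte 0 = '3': mode=SIZE remaining=0 emitted=0 chunks_done=0
Byte 1 = 0x0D: mode=SIZE_CR remaining=0 emitted=0 chunks_done=0
Byte 2 = 0x0A: mode=DATA remaining=3 emitted=0 chunks_done=0
Byte 3 = 'j': mode=DATA remaining=2 emitted=1 chunks_done=0
Byte 4 = 'w': mode=DATA remaining=1 emitted=2 chunks_done=0
Byte 5 = '9': mode=DATA_DONE remaining=0 emitted=3 chunks_done=0
Byte 6 = 0x0D: mode=DATA_CR remaining=0 emitted=3 chunks_done=0
Byte 7 = 0x0A: mode=SIZE remaining=0 emitted=3 chunks_done=1
Byte 8 = '8': mode=SIZE remaining=0 emitted=3 chunks_done=1
Byte 9 = 0x0D: mode=SIZE_CR remaining=0 emitted=3 chunks_done=1
Byte 10 = 0x0A: mode=DATA remaining=8 emitted=3 chunks_done=1
Byte 11 = '5': mode=DATA remaining=7 emitted=4 chunks_done=1
Byte 12 = 'z': mode=DATA remaining=6 emitted=5 chunks_done=1
Byte 13 = 'v': mode=DATA remaining=5 emitted=6 chunks_done=1
Byte 14 = 'p': mode=DATA remaining=4 emitted=7 chunks_done=1
Byte 15 = 'w': mode=DATA remaining=3 emitted=8 chunks_done=1
Byte 16 = 'h': mode=DATA remaining=2 emitted=9 chunks_done=1
Byte 17 = 'f': mode=DATA remaining=1 emitted=10 chunks_done=1
Byte 18 = '8': mode=DATA_DONE remaining=0 emitted=11 chunks_done=1
Byte 19 = 0x0D: mode=DATA_CR remaining=0 emitted=11 chunks_done=1
Byte 20 = 0x0A: mode=SIZE remaining=0 emitted=11 chunks_done=2
Byte 21 = '0': mode=SIZE remaining=0 emitted=11 chunks_done=2
Byte 22 = 0x0D: mode=SIZE_CR remaining=0 emitted=11 chunks_done=2
Byte 23 = 0x0A: mode=TERM remaining=0 emitted=11 chunks_done=2
Byte 24 = 0x0D: mode=TERM remaining=0 emitted=11 chunks_done=2

Answer: TERM 0 11 2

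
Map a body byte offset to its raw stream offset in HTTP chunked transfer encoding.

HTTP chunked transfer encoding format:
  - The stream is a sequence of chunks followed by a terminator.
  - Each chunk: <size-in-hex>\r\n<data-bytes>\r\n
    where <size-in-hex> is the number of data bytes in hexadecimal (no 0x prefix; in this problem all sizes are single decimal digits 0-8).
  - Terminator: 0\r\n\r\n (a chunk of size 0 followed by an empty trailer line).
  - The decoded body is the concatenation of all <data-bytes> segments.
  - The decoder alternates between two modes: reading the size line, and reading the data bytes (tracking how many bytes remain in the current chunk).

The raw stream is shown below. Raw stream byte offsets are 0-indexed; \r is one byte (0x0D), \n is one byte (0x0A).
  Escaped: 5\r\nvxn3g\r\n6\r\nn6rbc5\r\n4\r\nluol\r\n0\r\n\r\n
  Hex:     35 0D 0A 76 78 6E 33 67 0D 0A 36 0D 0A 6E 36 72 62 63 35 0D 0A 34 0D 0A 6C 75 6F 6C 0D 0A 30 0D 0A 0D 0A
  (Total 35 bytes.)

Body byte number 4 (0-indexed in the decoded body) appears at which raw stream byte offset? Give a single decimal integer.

Chunk 1: stream[0..1]='5' size=0x5=5, data at stream[3..8]='vxn3g' -> body[0..5], body so far='vxn3g'
Chunk 2: stream[10..11]='6' size=0x6=6, data at stream[13..19]='n6rbc5' -> body[5..11], body so far='vxn3gn6rbc5'
Chunk 3: stream[21..22]='4' size=0x4=4, data at stream[24..28]='luol' -> body[11..15], body so far='vxn3gn6rbc5luol'
Chunk 4: stream[30..31]='0' size=0 (terminator). Final body='vxn3gn6rbc5luol' (15 bytes)
Body byte 4 at stream offset 7

Answer: 7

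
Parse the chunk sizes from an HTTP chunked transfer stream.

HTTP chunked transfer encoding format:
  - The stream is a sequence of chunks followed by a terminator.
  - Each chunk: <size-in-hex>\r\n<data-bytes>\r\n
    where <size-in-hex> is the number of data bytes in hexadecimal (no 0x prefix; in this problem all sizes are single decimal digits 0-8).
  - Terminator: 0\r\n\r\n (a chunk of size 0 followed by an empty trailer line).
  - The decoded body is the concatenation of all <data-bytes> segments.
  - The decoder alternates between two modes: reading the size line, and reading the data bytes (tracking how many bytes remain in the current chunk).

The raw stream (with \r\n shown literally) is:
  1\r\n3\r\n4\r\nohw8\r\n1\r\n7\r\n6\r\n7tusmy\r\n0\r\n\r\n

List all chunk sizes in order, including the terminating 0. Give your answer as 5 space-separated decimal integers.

Chunk 1: stream[0..1]='1' size=0x1=1, data at stream[3..4]='3' -> body[0..1], body so far='3'
Chunk 2: stream[6..7]='4' size=0x4=4, data at stream[9..13]='ohw8' -> body[1..5], body so far='3ohw8'
Chunk 3: stream[15..16]='1' size=0x1=1, data at stream[18..19]='7' -> body[5..6], body so far='3ohw87'
Chunk 4: stream[21..22]='6' size=0x6=6, data at stream[24..30]='7tusmy' -> body[6..12], body so far='3ohw877tusmy'
Chunk 5: stream[32..33]='0' size=0 (terminator). Final body='3ohw877tusmy' (12 bytes)

Answer: 1 4 1 6 0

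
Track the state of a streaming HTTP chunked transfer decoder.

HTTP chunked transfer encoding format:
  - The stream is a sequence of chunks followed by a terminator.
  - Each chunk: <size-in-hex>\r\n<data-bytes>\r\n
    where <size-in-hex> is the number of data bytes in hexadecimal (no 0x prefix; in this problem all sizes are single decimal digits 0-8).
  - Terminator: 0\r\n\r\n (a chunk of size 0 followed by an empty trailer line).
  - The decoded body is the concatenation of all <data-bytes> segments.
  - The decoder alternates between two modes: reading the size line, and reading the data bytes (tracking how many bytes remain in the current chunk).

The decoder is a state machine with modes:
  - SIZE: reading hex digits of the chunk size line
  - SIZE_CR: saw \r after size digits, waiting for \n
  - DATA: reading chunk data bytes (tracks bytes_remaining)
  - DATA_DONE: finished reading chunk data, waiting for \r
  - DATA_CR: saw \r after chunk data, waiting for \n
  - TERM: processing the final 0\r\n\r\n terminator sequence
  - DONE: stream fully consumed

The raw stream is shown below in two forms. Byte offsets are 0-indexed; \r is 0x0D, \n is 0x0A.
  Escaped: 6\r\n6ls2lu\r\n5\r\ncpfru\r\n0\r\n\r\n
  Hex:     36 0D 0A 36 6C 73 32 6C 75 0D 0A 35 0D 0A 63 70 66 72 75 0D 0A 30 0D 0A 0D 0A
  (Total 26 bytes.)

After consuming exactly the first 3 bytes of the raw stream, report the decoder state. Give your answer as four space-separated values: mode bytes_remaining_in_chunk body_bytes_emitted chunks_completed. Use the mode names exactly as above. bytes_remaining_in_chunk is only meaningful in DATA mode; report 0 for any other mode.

Answer: DATA 6 0 0

Derivation:
Byte 0 = '6': mode=SIZE remaining=0 emitted=0 chunks_done=0
Byte 1 = 0x0D: mode=SIZE_CR remaining=0 emitted=0 chunks_done=0
Byte 2 = 0x0A: mode=DATA remaining=6 emitted=0 chunks_done=0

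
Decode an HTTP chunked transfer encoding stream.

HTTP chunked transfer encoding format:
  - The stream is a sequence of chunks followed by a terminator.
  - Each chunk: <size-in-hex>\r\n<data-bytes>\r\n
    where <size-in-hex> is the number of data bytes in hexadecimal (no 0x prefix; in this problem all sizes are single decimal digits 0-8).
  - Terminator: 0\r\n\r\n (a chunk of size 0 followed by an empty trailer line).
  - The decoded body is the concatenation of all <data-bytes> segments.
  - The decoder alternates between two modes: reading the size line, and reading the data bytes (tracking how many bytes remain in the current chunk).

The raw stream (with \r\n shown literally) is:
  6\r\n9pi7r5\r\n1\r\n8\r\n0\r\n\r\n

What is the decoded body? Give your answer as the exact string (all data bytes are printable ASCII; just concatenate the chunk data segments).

Answer: 9pi7r58

Derivation:
Chunk 1: stream[0..1]='6' size=0x6=6, data at stream[3..9]='9pi7r5' -> body[0..6], body so far='9pi7r5'
Chunk 2: stream[11..12]='1' size=0x1=1, data at stream[14..15]='8' -> body[6..7], body so far='9pi7r58'
Chunk 3: stream[17..18]='0' size=0 (terminator). Final body='9pi7r58' (7 bytes)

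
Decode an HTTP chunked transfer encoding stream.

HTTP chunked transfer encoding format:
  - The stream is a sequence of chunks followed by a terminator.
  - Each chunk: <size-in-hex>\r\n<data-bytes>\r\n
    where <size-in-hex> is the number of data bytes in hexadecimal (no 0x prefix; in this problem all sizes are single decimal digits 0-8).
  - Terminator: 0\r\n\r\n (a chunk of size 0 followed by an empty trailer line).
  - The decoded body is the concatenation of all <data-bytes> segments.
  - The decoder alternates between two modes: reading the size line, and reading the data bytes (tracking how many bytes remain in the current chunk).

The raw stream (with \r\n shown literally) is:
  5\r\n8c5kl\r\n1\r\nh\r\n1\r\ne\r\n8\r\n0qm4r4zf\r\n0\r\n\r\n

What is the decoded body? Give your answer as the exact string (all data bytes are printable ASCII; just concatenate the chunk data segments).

Chunk 1: stream[0..1]='5' size=0x5=5, data at stream[3..8]='8c5kl' -> body[0..5], body so far='8c5kl'
Chunk 2: stream[10..11]='1' size=0x1=1, data at stream[13..14]='h' -> body[5..6], body so far='8c5klh'
Chunk 3: stream[16..17]='1' size=0x1=1, data at stream[19..20]='e' -> body[6..7], body so far='8c5klhe'
Chunk 4: stream[22..23]='8' size=0x8=8, data at stream[25..33]='0qm4r4zf' -> body[7..15], body so far='8c5klhe0qm4r4zf'
Chunk 5: stream[35..36]='0' size=0 (terminator). Final body='8c5klhe0qm4r4zf' (15 bytes)

Answer: 8c5klhe0qm4r4zf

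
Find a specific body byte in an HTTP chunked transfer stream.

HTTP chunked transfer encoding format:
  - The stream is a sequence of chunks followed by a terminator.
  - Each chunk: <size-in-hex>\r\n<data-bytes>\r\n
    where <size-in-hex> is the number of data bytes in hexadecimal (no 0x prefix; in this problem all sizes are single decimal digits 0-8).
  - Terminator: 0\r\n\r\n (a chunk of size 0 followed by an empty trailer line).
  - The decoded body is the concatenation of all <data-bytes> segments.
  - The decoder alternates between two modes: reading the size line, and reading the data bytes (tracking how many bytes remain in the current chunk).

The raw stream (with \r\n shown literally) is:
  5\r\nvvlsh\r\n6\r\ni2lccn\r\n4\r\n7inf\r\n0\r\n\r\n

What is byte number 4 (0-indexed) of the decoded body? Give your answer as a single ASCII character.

Chunk 1: stream[0..1]='5' size=0x5=5, data at stream[3..8]='vvlsh' -> body[0..5], body so far='vvlsh'
Chunk 2: stream[10..11]='6' size=0x6=6, data at stream[13..19]='i2lccn' -> body[5..11], body so far='vvlshi2lccn'
Chunk 3: stream[21..22]='4' size=0x4=4, data at stream[24..28]='7inf' -> body[11..15], body so far='vvlshi2lccn7inf'
Chunk 4: stream[30..31]='0' size=0 (terminator). Final body='vvlshi2lccn7inf' (15 bytes)
Body byte 4 = 'h'

Answer: h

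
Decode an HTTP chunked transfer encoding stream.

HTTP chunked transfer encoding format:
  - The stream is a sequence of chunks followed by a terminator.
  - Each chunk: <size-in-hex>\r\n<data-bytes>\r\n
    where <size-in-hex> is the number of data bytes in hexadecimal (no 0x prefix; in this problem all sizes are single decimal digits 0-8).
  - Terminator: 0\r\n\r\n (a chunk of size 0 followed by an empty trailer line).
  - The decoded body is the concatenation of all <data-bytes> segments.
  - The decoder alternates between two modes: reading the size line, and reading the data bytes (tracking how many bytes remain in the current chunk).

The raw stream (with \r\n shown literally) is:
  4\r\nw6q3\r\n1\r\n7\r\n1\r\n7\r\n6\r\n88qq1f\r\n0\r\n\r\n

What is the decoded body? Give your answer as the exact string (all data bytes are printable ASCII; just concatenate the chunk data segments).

Answer: w6q37788qq1f

Derivation:
Chunk 1: stream[0..1]='4' size=0x4=4, data at stream[3..7]='w6q3' -> body[0..4], body so far='w6q3'
Chunk 2: stream[9..10]='1' size=0x1=1, data at stream[12..13]='7' -> body[4..5], body so far='w6q37'
Chunk 3: stream[15..16]='1' size=0x1=1, data at stream[18..19]='7' -> body[5..6], body so far='w6q377'
Chunk 4: stream[21..22]='6' size=0x6=6, data at stream[24..30]='88qq1f' -> body[6..12], body so far='w6q37788qq1f'
Chunk 5: stream[32..33]='0' size=0 (terminator). Final body='w6q37788qq1f' (12 bytes)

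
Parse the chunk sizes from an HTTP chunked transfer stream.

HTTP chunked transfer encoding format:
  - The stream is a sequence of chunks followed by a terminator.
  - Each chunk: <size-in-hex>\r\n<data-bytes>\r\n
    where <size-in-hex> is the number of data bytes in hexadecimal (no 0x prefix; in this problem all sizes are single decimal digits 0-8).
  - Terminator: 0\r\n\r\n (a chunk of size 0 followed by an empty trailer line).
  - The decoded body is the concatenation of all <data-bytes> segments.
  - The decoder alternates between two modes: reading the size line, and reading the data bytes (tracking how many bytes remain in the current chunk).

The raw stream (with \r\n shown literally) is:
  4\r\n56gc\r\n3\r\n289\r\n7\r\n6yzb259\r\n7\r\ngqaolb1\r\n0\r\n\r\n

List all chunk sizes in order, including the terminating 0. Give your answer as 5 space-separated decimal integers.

Chunk 1: stream[0..1]='4' size=0x4=4, data at stream[3..7]='56gc' -> body[0..4], body so far='56gc'
Chunk 2: stream[9..10]='3' size=0x3=3, data at stream[12..15]='289' -> body[4..7], body so far='56gc289'
Chunk 3: stream[17..18]='7' size=0x7=7, data at stream[20..27]='6yzb259' -> body[7..14], body so far='56gc2896yzb259'
Chunk 4: stream[29..30]='7' size=0x7=7, data at stream[32..39]='gqaolb1' -> body[14..21], body so far='56gc2896yzb259gqaolb1'
Chunk 5: stream[41..42]='0' size=0 (terminator). Final body='56gc2896yzb259gqaolb1' (21 bytes)

Answer: 4 3 7 7 0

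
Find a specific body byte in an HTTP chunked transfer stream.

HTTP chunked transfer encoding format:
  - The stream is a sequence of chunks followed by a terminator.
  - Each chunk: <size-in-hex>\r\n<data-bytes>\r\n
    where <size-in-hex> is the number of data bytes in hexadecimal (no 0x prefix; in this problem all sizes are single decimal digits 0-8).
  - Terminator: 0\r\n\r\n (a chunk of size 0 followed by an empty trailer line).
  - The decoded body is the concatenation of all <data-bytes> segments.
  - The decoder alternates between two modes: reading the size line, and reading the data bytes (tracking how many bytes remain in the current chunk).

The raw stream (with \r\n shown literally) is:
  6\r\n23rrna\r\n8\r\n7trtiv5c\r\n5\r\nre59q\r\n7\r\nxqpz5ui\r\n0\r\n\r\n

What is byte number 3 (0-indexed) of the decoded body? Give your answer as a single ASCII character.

Answer: r

Derivation:
Chunk 1: stream[0..1]='6' size=0x6=6, data at stream[3..9]='23rrna' -> body[0..6], body so far='23rrna'
Chunk 2: stream[11..12]='8' size=0x8=8, data at stream[14..22]='7trtiv5c' -> body[6..14], body so far='23rrna7trtiv5c'
Chunk 3: stream[24..25]='5' size=0x5=5, data at stream[27..32]='re59q' -> body[14..19], body so far='23rrna7trtiv5cre59q'
Chunk 4: stream[34..35]='7' size=0x7=7, data at stream[37..44]='xqpz5ui' -> body[19..26], body so far='23rrna7trtiv5cre59qxqpz5ui'
Chunk 5: stream[46..47]='0' size=0 (terminator). Final body='23rrna7trtiv5cre59qxqpz5ui' (26 bytes)
Body byte 3 = 'r'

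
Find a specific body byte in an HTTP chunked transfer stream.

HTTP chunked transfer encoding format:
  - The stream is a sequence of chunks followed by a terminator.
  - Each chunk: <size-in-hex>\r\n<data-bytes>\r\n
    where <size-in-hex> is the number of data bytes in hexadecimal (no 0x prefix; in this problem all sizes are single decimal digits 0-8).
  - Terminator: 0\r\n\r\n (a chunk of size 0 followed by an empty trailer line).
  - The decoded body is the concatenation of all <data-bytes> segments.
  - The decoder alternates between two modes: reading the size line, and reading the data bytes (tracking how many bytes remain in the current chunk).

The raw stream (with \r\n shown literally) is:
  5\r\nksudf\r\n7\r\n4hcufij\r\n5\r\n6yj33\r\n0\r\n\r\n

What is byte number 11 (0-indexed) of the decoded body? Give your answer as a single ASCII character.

Answer: j

Derivation:
Chunk 1: stream[0..1]='5' size=0x5=5, data at stream[3..8]='ksudf' -> body[0..5], body so far='ksudf'
Chunk 2: stream[10..11]='7' size=0x7=7, data at stream[13..20]='4hcufij' -> body[5..12], body so far='ksudf4hcufij'
Chunk 3: stream[22..23]='5' size=0x5=5, data at stream[25..30]='6yj33' -> body[12..17], body so far='ksudf4hcufij6yj33'
Chunk 4: stream[32..33]='0' size=0 (terminator). Final body='ksudf4hcufij6yj33' (17 bytes)
Body byte 11 = 'j'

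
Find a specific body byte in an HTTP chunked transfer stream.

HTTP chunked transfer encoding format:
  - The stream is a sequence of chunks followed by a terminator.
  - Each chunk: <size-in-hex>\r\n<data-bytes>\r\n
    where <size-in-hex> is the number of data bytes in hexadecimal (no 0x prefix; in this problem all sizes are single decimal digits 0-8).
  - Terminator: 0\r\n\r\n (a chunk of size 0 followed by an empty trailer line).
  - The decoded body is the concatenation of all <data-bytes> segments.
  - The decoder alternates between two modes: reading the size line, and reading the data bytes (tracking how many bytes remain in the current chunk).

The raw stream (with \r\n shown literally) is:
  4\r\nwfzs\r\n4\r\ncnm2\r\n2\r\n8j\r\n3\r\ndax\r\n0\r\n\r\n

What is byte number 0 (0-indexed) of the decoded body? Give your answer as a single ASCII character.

Answer: w

Derivation:
Chunk 1: stream[0..1]='4' size=0x4=4, data at stream[3..7]='wfzs' -> body[0..4], body so far='wfzs'
Chunk 2: stream[9..10]='4' size=0x4=4, data at stream[12..16]='cnm2' -> body[4..8], body so far='wfzscnm2'
Chunk 3: stream[18..19]='2' size=0x2=2, data at stream[21..23]='8j' -> body[8..10], body so far='wfzscnm28j'
Chunk 4: stream[25..26]='3' size=0x3=3, data at stream[28..31]='dax' -> body[10..13], body so far='wfzscnm28jdax'
Chunk 5: stream[33..34]='0' size=0 (terminator). Final body='wfzscnm28jdax' (13 bytes)
Body byte 0 = 'w'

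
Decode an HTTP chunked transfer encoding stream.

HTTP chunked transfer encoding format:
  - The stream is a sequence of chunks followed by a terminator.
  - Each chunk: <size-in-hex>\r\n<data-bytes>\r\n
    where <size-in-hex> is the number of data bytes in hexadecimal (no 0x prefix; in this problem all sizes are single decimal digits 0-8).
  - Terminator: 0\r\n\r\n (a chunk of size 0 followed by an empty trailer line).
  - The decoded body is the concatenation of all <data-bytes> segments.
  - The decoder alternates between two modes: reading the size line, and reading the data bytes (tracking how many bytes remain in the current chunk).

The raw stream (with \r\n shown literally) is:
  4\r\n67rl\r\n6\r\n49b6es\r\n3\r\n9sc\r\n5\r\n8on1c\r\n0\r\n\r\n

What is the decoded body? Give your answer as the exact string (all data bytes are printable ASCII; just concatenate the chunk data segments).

Answer: 67rl49b6es9sc8on1c

Derivation:
Chunk 1: stream[0..1]='4' size=0x4=4, data at stream[3..7]='67rl' -> body[0..4], body so far='67rl'
Chunk 2: stream[9..10]='6' size=0x6=6, data at stream[12..18]='49b6es' -> body[4..10], body so far='67rl49b6es'
Chunk 3: stream[20..21]='3' size=0x3=3, data at stream[23..26]='9sc' -> body[10..13], body so far='67rl49b6es9sc'
Chunk 4: stream[28..29]='5' size=0x5=5, data at stream[31..36]='8on1c' -> body[13..18], body so far='67rl49b6es9sc8on1c'
Chunk 5: stream[38..39]='0' size=0 (terminator). Final body='67rl49b6es9sc8on1c' (18 bytes)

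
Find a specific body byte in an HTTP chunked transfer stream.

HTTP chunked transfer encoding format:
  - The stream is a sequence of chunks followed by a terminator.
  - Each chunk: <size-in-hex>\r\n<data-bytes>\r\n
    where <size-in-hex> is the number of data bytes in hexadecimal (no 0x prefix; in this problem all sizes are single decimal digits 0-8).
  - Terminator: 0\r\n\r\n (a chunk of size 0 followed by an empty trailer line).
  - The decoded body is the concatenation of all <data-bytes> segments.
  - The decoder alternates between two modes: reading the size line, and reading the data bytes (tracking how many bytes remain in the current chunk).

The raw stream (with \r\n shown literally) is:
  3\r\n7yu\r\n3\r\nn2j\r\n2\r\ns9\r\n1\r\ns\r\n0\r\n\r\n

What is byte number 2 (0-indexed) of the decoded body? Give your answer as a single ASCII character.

Chunk 1: stream[0..1]='3' size=0x3=3, data at stream[3..6]='7yu' -> body[0..3], body so far='7yu'
Chunk 2: stream[8..9]='3' size=0x3=3, data at stream[11..14]='n2j' -> body[3..6], body so far='7yun2j'
Chunk 3: stream[16..17]='2' size=0x2=2, data at stream[19..21]='s9' -> body[6..8], body so far='7yun2js9'
Chunk 4: stream[23..24]='1' size=0x1=1, data at stream[26..27]='s' -> body[8..9], body so far='7yun2js9s'
Chunk 5: stream[29..30]='0' size=0 (terminator). Final body='7yun2js9s' (9 bytes)
Body byte 2 = 'u'

Answer: u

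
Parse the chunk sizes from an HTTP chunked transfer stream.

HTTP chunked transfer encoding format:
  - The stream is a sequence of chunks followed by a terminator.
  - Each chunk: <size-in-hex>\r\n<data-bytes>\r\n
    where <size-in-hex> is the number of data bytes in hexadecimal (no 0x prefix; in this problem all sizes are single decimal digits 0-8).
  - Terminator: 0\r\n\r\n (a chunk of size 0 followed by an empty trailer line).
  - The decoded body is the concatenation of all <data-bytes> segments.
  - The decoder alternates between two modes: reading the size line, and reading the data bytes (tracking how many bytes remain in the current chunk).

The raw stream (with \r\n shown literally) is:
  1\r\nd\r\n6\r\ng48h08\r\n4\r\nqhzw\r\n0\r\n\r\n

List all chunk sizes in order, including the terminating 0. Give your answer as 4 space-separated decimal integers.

Answer: 1 6 4 0

Derivation:
Chunk 1: stream[0..1]='1' size=0x1=1, data at stream[3..4]='d' -> body[0..1], body so far='d'
Chunk 2: stream[6..7]='6' size=0x6=6, data at stream[9..15]='g48h08' -> body[1..7], body so far='dg48h08'
Chunk 3: stream[17..18]='4' size=0x4=4, data at stream[20..24]='qhzw' -> body[7..11], body so far='dg48h08qhzw'
Chunk 4: stream[26..27]='0' size=0 (terminator). Final body='dg48h08qhzw' (11 bytes)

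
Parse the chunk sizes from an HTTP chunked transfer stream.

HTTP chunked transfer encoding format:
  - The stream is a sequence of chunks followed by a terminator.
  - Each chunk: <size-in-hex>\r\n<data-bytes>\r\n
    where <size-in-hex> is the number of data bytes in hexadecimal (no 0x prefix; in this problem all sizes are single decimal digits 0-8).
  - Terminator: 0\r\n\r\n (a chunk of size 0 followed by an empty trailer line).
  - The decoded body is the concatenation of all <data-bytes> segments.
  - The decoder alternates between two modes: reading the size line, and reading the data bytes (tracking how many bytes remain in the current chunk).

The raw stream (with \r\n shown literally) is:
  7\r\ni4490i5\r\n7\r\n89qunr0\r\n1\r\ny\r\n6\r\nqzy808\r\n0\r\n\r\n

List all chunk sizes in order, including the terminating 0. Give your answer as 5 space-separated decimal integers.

Answer: 7 7 1 6 0

Derivation:
Chunk 1: stream[0..1]='7' size=0x7=7, data at stream[3..10]='i4490i5' -> body[0..7], body so far='i4490i5'
Chunk 2: stream[12..13]='7' size=0x7=7, data at stream[15..22]='89qunr0' -> body[7..14], body so far='i4490i589qunr0'
Chunk 3: stream[24..25]='1' size=0x1=1, data at stream[27..28]='y' -> body[14..15], body so far='i4490i589qunr0y'
Chunk 4: stream[30..31]='6' size=0x6=6, data at stream[33..39]='qzy808' -> body[15..21], body so far='i4490i589qunr0yqzy808'
Chunk 5: stream[41..42]='0' size=0 (terminator). Final body='i4490i589qunr0yqzy808' (21 bytes)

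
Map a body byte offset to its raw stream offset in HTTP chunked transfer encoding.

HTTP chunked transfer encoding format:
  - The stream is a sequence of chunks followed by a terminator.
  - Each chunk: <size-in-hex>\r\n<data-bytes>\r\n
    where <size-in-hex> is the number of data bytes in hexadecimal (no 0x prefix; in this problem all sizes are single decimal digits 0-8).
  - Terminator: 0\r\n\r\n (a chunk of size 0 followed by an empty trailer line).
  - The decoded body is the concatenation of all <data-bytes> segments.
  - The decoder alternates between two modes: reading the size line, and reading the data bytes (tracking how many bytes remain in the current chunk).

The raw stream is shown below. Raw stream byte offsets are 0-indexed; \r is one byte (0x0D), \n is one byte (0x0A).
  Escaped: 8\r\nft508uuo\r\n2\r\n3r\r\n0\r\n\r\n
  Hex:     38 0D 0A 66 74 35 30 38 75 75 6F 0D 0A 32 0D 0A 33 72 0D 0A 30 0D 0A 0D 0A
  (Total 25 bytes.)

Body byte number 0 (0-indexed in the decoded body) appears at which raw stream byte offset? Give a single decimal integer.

Chunk 1: stream[0..1]='8' size=0x8=8, data at stream[3..11]='ft508uuo' -> body[0..8], body so far='ft508uuo'
Chunk 2: stream[13..14]='2' size=0x2=2, data at stream[16..18]='3r' -> body[8..10], body so far='ft508uuo3r'
Chunk 3: stream[20..21]='0' size=0 (terminator). Final body='ft508uuo3r' (10 bytes)
Body byte 0 at stream offset 3

Answer: 3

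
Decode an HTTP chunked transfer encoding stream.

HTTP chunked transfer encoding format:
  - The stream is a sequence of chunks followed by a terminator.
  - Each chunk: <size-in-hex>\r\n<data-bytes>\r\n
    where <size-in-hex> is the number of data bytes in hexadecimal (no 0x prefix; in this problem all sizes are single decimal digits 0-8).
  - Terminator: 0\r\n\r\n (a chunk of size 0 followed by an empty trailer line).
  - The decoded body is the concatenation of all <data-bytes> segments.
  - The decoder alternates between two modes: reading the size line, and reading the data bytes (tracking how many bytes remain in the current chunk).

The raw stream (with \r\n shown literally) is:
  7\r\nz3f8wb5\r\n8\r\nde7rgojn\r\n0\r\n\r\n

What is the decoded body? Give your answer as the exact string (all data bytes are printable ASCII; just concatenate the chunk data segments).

Answer: z3f8wb5de7rgojn

Derivation:
Chunk 1: stream[0..1]='7' size=0x7=7, data at stream[3..10]='z3f8wb5' -> body[0..7], body so far='z3f8wb5'
Chunk 2: stream[12..13]='8' size=0x8=8, data at stream[15..23]='de7rgojn' -> body[7..15], body so far='z3f8wb5de7rgojn'
Chunk 3: stream[25..26]='0' size=0 (terminator). Final body='z3f8wb5de7rgojn' (15 bytes)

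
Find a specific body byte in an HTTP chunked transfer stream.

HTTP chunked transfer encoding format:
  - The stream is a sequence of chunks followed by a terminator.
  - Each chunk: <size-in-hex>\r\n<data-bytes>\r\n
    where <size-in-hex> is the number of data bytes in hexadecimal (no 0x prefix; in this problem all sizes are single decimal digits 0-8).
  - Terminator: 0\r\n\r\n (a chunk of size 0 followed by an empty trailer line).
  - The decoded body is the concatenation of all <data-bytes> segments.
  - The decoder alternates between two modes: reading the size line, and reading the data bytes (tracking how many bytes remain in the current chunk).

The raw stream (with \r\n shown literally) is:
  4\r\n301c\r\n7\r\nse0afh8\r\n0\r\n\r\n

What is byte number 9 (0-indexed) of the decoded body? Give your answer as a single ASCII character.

Answer: h

Derivation:
Chunk 1: stream[0..1]='4' size=0x4=4, data at stream[3..7]='301c' -> body[0..4], body so far='301c'
Chunk 2: stream[9..10]='7' size=0x7=7, data at stream[12..19]='se0afh8' -> body[4..11], body so far='301cse0afh8'
Chunk 3: stream[21..22]='0' size=0 (terminator). Final body='301cse0afh8' (11 bytes)
Body byte 9 = 'h'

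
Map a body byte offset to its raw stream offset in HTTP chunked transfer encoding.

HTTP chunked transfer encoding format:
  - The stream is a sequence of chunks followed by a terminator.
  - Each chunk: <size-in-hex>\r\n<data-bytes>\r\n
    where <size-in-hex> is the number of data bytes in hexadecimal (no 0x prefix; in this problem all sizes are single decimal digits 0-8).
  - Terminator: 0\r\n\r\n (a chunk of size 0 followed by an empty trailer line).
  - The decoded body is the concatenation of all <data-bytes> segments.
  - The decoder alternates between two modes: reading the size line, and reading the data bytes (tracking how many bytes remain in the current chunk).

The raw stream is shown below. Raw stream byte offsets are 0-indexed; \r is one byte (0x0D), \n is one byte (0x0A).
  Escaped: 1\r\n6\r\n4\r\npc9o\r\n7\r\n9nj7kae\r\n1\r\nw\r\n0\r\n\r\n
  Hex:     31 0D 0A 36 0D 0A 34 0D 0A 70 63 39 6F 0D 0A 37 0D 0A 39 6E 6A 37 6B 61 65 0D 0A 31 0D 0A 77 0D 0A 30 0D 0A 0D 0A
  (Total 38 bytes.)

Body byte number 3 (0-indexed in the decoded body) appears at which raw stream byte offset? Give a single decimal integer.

Chunk 1: stream[0..1]='1' size=0x1=1, data at stream[3..4]='6' -> body[0..1], body so far='6'
Chunk 2: stream[6..7]='4' size=0x4=4, data at stream[9..13]='pc9o' -> body[1..5], body so far='6pc9o'
Chunk 3: stream[15..16]='7' size=0x7=7, data at stream[18..25]='9nj7kae' -> body[5..12], body so far='6pc9o9nj7kae'
Chunk 4: stream[27..28]='1' size=0x1=1, data at stream[30..31]='w' -> body[12..13], body so far='6pc9o9nj7kaew'
Chunk 5: stream[33..34]='0' size=0 (terminator). Final body='6pc9o9nj7kaew' (13 bytes)
Body byte 3 at stream offset 11

Answer: 11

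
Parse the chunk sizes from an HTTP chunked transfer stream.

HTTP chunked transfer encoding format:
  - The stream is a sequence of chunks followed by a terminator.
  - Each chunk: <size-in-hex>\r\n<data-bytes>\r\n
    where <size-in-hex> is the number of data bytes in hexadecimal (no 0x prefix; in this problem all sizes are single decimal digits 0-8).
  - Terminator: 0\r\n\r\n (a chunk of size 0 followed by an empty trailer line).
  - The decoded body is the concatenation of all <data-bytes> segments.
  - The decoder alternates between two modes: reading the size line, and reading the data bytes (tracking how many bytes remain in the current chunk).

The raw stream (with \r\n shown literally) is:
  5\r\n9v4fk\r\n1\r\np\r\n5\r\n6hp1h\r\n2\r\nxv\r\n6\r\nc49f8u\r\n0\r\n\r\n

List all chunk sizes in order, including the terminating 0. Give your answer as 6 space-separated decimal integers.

Answer: 5 1 5 2 6 0

Derivation:
Chunk 1: stream[0..1]='5' size=0x5=5, data at stream[3..8]='9v4fk' -> body[0..5], body so far='9v4fk'
Chunk 2: stream[10..11]='1' size=0x1=1, data at stream[13..14]='p' -> body[5..6], body so far='9v4fkp'
Chunk 3: stream[16..17]='5' size=0x5=5, data at stream[19..24]='6hp1h' -> body[6..11], body so far='9v4fkp6hp1h'
Chunk 4: stream[26..27]='2' size=0x2=2, data at stream[29..31]='xv' -> body[11..13], body so far='9v4fkp6hp1hxv'
Chunk 5: stream[33..34]='6' size=0x6=6, data at stream[36..42]='c49f8u' -> body[13..19], body so far='9v4fkp6hp1hxvc49f8u'
Chunk 6: stream[44..45]='0' size=0 (terminator). Final body='9v4fkp6hp1hxvc49f8u' (19 bytes)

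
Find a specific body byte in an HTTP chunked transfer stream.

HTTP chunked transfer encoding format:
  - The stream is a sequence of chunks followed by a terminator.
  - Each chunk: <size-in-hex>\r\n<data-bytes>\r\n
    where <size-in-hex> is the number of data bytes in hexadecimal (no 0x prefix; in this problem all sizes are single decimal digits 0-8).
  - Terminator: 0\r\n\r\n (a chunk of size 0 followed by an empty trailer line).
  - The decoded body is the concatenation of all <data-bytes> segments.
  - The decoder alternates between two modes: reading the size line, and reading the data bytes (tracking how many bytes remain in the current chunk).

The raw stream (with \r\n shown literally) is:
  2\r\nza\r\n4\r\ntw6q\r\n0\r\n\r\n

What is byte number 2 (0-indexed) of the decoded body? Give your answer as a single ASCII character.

Chunk 1: stream[0..1]='2' size=0x2=2, data at stream[3..5]='za' -> body[0..2], body so far='za'
Chunk 2: stream[7..8]='4' size=0x4=4, data at stream[10..14]='tw6q' -> body[2..6], body so far='zatw6q'
Chunk 3: stream[16..17]='0' size=0 (terminator). Final body='zatw6q' (6 bytes)
Body byte 2 = 't'

Answer: t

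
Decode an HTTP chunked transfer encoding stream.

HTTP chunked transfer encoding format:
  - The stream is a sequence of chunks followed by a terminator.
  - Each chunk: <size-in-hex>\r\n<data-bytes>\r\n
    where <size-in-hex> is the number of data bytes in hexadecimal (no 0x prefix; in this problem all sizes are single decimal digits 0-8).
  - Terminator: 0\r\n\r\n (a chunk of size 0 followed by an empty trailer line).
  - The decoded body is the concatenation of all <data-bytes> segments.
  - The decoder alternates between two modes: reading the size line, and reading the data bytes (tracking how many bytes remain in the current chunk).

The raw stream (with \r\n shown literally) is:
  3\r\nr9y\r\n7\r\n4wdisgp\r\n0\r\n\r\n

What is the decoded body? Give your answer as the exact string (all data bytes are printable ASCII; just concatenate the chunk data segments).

Answer: r9y4wdisgp

Derivation:
Chunk 1: stream[0..1]='3' size=0x3=3, data at stream[3..6]='r9y' -> body[0..3], body so far='r9y'
Chunk 2: stream[8..9]='7' size=0x7=7, data at stream[11..18]='4wdisgp' -> body[3..10], body so far='r9y4wdisgp'
Chunk 3: stream[20..21]='0' size=0 (terminator). Final body='r9y4wdisgp' (10 bytes)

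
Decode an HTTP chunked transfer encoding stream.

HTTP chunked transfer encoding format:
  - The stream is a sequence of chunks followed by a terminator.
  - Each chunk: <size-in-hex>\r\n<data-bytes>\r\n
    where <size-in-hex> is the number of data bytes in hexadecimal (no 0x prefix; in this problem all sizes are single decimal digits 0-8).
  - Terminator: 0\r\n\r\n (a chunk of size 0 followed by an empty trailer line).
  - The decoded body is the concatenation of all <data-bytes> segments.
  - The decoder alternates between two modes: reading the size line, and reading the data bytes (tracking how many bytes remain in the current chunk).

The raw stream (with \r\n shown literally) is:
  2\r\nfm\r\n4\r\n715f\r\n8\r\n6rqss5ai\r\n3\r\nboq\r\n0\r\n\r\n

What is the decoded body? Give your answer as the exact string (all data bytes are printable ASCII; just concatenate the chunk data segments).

Answer: fm715f6rqss5aiboq

Derivation:
Chunk 1: stream[0..1]='2' size=0x2=2, data at stream[3..5]='fm' -> body[0..2], body so far='fm'
Chunk 2: stream[7..8]='4' size=0x4=4, data at stream[10..14]='715f' -> body[2..6], body so far='fm715f'
Chunk 3: stream[16..17]='8' size=0x8=8, data at stream[19..27]='6rqss5ai' -> body[6..14], body so far='fm715f6rqss5ai'
Chunk 4: stream[29..30]='3' size=0x3=3, data at stream[32..35]='boq' -> body[14..17], body so far='fm715f6rqss5aiboq'
Chunk 5: stream[37..38]='0' size=0 (terminator). Final body='fm715f6rqss5aiboq' (17 bytes)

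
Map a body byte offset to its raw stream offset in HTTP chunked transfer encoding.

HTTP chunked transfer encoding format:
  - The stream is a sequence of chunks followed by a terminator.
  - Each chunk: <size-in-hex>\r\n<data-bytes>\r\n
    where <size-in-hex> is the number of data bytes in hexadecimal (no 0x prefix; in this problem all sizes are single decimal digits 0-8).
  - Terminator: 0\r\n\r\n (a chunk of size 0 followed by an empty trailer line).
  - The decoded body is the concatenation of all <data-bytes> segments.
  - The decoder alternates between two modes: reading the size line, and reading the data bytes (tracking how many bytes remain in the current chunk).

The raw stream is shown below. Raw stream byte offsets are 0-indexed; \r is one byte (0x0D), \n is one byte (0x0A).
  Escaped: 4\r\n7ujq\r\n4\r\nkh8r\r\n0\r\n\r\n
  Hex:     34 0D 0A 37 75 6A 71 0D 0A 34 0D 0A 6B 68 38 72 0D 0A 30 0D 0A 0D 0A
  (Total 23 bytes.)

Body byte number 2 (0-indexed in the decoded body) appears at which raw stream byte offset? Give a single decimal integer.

Chunk 1: stream[0..1]='4' size=0x4=4, data at stream[3..7]='7ujq' -> body[0..4], body so far='7ujq'
Chunk 2: stream[9..10]='4' size=0x4=4, data at stream[12..16]='kh8r' -> body[4..8], body so far='7ujqkh8r'
Chunk 3: stream[18..19]='0' size=0 (terminator). Final body='7ujqkh8r' (8 bytes)
Body byte 2 at stream offset 5

Answer: 5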